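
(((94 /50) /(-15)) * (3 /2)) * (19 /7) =-893 /1750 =-0.51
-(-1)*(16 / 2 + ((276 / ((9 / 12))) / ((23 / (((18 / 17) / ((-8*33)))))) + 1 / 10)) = 15027 / 1870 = 8.04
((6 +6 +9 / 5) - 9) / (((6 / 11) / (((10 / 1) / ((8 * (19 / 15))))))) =165 / 19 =8.68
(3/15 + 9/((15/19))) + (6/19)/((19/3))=21028/1805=11.65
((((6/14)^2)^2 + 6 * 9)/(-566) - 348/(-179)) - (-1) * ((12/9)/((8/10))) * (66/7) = 17.56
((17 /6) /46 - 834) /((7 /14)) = -1667.88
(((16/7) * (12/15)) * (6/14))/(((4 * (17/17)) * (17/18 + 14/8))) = 1728/23765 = 0.07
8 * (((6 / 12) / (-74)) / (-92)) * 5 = 0.00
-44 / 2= -22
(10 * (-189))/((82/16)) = -15120/41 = -368.78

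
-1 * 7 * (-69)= 483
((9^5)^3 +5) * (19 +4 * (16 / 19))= 87503731140227950 / 19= 4605459533696207.89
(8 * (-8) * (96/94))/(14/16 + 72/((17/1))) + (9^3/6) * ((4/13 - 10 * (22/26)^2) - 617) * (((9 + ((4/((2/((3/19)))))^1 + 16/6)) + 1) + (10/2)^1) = -15049093720821/11040770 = -1363047.48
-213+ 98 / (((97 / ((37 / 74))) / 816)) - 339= -13560 / 97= -139.79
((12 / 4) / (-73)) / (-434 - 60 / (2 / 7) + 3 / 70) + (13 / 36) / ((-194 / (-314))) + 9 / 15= 68056999501 / 57454242660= 1.18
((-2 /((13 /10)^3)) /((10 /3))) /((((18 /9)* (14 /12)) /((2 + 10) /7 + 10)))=-147600 /107653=-1.37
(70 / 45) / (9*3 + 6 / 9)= 14 / 249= 0.06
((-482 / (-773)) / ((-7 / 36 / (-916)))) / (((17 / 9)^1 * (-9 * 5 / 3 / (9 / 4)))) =-233.27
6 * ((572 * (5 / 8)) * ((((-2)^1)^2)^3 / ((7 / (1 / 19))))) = 137280 / 133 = 1032.18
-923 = -923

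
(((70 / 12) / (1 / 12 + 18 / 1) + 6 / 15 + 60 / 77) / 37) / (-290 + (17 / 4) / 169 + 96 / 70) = -12116624 / 86153380269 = -0.00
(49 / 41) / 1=49 / 41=1.20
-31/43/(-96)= 31/4128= 0.01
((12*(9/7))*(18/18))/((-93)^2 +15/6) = 216/121121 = 0.00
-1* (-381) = 381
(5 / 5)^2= 1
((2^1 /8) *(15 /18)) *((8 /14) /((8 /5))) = 25 /336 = 0.07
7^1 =7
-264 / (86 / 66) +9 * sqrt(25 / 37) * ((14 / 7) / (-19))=-8712 / 43 - 90 * sqrt(37) / 703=-203.38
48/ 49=0.98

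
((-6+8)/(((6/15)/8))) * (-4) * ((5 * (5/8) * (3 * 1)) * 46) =-69000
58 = 58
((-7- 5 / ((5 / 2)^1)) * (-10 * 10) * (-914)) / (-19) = 822600 / 19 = 43294.74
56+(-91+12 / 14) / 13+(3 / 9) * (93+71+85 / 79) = 748312 / 7189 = 104.09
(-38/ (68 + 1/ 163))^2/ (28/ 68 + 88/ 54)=1956647436/ 12792884425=0.15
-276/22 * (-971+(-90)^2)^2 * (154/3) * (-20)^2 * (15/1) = -196378684824000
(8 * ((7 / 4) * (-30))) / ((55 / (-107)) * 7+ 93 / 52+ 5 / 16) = 3115840 / 11107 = 280.53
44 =44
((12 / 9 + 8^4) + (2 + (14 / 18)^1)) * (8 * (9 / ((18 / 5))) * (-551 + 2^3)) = -133581620 / 3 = -44527206.67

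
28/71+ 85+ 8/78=236741/2769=85.50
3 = 3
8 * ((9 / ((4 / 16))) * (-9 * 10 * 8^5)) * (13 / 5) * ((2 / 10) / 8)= -276037632 / 5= -55207526.40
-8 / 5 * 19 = -152 / 5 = -30.40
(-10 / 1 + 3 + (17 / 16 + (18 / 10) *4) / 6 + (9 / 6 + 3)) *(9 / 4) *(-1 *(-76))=-30723 / 160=-192.02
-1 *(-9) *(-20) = -180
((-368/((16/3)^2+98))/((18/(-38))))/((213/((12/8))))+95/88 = 3991729/3555112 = 1.12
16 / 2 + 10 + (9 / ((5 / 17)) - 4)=223 / 5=44.60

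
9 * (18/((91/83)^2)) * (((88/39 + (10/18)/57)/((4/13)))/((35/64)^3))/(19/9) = 52635956281344/18310326125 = 2874.66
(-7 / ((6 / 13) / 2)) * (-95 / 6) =8645 / 18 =480.28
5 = 5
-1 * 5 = -5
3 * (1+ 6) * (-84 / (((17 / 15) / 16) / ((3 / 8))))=-158760 / 17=-9338.82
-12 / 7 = -1.71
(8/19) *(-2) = -16/19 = -0.84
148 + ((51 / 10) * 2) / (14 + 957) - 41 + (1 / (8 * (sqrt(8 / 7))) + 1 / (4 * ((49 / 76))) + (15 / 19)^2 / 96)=sqrt(14) / 32 + 295165770093 / 2748163040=107.52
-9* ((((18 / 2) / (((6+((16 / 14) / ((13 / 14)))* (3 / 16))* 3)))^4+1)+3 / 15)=-11.28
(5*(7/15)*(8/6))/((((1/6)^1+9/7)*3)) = 392/549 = 0.71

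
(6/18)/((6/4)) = 2/9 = 0.22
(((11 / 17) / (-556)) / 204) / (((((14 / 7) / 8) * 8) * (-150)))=11 / 578462400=0.00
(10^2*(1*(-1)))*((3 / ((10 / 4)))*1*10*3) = -3600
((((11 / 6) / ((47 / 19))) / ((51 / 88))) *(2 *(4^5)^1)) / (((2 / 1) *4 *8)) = 294272 / 7191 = 40.92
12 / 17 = 0.71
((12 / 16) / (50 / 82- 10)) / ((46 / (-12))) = 369 / 17710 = 0.02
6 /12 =1 /2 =0.50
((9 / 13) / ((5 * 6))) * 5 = 3 / 26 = 0.12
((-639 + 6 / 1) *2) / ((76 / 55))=-34815 / 38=-916.18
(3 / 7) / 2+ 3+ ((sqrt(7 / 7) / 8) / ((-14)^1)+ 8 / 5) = 2691 / 560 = 4.81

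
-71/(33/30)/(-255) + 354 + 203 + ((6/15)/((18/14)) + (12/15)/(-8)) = 557.46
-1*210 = -210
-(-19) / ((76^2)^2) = 0.00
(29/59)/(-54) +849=2704885/3186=848.99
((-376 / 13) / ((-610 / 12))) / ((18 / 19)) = 7144 / 11895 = 0.60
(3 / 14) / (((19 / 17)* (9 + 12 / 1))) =17 / 1862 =0.01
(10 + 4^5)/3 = 1034/3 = 344.67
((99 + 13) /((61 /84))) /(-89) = -9408 /5429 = -1.73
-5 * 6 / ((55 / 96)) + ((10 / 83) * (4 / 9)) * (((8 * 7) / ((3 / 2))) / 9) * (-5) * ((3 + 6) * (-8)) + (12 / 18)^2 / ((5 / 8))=3489568 / 123255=28.31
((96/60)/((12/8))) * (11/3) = 176/45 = 3.91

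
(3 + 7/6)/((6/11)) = 275/36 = 7.64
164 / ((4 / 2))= 82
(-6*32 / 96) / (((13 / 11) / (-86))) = 1892 / 13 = 145.54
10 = 10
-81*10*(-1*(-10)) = -8100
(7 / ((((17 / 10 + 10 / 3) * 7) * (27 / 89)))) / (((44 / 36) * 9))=890 / 14949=0.06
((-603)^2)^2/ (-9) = -14690167209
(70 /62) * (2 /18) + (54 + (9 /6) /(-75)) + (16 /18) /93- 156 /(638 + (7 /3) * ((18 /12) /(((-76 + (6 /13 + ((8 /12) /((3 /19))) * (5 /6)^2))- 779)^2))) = 1156649096259868854101 /21470921391862219950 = 53.87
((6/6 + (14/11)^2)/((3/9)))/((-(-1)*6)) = 317/242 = 1.31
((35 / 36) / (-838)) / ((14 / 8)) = -5 / 7542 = -0.00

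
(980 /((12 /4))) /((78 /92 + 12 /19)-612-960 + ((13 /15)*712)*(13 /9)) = -38543400 /80139053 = -0.48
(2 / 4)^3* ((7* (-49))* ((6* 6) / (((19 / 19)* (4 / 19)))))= -58653 / 8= -7331.62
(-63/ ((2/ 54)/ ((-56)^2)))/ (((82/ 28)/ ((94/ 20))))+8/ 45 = -15794968568/ 1845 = -8560958.57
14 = 14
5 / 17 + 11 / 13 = 252 / 221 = 1.14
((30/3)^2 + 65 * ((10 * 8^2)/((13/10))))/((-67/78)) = -2503800/67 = -37370.15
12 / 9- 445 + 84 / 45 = -2209 / 5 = -441.80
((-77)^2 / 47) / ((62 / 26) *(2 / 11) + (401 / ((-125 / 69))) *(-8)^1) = 0.07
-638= -638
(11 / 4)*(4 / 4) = 11 / 4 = 2.75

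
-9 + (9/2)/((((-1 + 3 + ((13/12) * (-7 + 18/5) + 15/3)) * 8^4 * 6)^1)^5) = -202389346766740243856360444451/22487705196304471539595608064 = -9.00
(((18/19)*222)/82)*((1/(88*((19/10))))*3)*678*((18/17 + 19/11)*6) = 15879814290/30445657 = 521.58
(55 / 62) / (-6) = -55 / 372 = -0.15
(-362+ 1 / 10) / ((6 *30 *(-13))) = 3619 / 23400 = 0.15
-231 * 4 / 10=-462 / 5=-92.40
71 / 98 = 0.72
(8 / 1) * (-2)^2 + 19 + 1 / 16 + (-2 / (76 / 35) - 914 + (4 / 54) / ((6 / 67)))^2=31666887255901 / 37896336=835618.71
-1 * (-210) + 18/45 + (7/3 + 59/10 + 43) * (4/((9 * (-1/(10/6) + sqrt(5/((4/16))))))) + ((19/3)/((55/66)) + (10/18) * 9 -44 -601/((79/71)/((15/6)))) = -817351895/698202 + 30740 * sqrt(5)/13257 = -1165.47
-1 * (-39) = 39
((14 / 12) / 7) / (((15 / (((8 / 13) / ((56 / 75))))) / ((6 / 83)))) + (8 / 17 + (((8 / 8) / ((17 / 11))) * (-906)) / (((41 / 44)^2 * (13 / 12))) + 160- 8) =-470.76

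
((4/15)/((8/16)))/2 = 4/15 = 0.27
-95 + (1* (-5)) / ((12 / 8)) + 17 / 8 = -2309 / 24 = -96.21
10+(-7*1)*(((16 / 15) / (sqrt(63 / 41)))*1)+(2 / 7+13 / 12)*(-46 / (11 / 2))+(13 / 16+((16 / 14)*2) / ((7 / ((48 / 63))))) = -6.41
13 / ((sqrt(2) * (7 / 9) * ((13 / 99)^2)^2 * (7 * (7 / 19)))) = 16426191771 * sqrt(2) / 1507142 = 15413.37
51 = 51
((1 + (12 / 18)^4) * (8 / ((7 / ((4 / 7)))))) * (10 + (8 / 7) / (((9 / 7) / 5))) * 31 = 12509120 / 35721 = 350.19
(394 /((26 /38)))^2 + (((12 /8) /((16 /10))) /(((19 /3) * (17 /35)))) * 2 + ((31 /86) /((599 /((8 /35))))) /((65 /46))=652719037858585293 /1968396302600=331599.40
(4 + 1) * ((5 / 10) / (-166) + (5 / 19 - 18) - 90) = -3398115 / 6308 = -538.70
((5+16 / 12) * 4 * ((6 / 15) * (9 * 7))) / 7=456 / 5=91.20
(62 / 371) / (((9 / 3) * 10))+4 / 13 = 22663 / 72345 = 0.31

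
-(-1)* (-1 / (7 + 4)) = -1 / 11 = -0.09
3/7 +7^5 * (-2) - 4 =-235323/7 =-33617.57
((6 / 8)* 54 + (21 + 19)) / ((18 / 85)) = 13685 / 36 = 380.14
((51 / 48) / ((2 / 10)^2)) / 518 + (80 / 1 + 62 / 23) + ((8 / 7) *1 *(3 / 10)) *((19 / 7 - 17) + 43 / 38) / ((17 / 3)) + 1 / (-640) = 706406004147 / 8620017280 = 81.95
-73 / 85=-0.86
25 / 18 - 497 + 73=-7607 / 18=-422.61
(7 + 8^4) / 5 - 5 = 4078 / 5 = 815.60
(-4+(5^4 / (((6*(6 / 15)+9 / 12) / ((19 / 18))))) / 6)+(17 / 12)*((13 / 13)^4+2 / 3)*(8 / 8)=226349 / 6804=33.27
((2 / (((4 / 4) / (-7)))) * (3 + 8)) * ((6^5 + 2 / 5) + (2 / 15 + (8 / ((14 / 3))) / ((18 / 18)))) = -17967752 / 15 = -1197850.13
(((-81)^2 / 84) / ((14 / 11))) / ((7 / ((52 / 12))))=104247 / 2744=37.99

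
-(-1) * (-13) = -13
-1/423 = -0.00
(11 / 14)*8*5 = 220 / 7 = 31.43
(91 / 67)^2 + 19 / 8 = 151539 / 35912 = 4.22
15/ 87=5/ 29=0.17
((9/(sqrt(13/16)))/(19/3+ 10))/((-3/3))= -108 * sqrt(13)/637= -0.61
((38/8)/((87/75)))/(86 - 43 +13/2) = 475/5742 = 0.08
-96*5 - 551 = -1031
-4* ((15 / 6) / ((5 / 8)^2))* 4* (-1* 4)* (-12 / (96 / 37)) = -9472 / 5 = -1894.40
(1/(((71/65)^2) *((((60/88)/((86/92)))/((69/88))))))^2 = 1320232225/1626347584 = 0.81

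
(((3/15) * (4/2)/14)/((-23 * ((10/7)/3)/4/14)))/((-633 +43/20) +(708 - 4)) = -48/24035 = -0.00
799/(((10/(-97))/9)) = -697527/10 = -69752.70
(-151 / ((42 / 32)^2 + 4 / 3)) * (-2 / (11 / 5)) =1159680 / 25817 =44.92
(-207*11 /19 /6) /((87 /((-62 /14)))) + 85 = 663533 /7714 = 86.02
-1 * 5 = -5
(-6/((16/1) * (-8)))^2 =9/4096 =0.00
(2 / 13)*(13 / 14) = 0.14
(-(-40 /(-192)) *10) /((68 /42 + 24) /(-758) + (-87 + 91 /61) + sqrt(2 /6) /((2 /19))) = 12440211947275 *sqrt(3) /13741567293406898 + 168025349591225 /6870783646703449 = 0.03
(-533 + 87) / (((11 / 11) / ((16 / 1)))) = -7136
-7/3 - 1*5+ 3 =-13/3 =-4.33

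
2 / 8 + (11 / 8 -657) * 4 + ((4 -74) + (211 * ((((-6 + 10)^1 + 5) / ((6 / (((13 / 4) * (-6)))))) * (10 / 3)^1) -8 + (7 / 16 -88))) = -373765 / 16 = -23360.31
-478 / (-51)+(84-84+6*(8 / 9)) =250 / 17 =14.71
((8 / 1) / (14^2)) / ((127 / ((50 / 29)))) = 100 / 180467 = 0.00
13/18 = 0.72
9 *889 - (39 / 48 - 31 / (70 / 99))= 4504657 / 560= 8044.03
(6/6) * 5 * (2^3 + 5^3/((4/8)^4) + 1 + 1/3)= 30140/3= 10046.67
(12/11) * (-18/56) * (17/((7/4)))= -1836/539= -3.41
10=10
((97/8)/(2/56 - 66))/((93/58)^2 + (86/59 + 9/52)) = -62569559/1430278013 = -0.04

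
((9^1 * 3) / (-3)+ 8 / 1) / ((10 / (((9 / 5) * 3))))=-0.54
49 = 49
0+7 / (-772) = -0.01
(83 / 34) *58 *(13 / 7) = 31291 / 119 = 262.95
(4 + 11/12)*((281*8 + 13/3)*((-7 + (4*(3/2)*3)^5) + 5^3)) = 376673944909/18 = 20926330272.72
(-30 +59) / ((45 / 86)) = 2494 / 45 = 55.42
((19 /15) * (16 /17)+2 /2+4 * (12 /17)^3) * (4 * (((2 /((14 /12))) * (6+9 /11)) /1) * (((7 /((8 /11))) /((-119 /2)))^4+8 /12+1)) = 280.56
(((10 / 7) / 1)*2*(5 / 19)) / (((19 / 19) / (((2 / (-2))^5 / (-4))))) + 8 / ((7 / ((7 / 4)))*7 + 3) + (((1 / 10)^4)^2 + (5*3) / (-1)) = -6000599995877 / 412300000000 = -14.55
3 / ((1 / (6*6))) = 108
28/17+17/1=317/17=18.65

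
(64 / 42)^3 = 32768 / 9261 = 3.54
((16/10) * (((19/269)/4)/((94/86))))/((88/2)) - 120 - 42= -225297443/1390730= -162.00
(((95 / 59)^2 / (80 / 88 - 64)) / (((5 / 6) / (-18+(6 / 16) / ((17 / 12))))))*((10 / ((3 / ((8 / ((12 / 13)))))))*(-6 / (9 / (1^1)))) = -345874100 / 20534419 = -16.84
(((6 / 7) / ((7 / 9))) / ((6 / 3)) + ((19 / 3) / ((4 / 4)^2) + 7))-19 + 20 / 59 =-41428 / 8673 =-4.78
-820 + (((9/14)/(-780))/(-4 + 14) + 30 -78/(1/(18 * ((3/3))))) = -2194.00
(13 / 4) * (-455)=-5915 / 4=-1478.75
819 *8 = 6552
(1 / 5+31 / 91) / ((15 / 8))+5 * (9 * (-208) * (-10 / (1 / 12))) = 2555280656 / 2275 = 1123200.29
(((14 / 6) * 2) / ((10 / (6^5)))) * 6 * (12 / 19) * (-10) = -2612736 / 19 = -137512.42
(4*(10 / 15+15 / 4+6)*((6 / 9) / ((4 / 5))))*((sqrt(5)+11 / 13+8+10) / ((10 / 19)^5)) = 2476099*sqrt(5) / 2880+121328851 / 7488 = 18125.58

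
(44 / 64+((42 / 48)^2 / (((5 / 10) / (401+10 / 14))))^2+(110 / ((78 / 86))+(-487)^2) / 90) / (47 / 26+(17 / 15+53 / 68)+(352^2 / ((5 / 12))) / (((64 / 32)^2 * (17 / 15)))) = 727527213599 / 125259179472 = 5.81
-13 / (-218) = 13 / 218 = 0.06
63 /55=1.15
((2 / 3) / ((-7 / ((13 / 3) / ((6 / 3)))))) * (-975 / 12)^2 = -1373125 / 1008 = -1362.23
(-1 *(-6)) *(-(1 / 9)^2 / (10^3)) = -1 / 13500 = -0.00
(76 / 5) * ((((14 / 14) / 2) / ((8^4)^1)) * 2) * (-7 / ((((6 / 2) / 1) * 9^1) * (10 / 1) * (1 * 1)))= -133 / 1382400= -0.00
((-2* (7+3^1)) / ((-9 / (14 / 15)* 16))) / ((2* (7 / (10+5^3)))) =1.25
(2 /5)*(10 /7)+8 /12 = 26 /21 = 1.24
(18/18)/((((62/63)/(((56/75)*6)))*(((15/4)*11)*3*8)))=196/42625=0.00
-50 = -50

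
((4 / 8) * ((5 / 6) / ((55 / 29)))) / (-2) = -0.11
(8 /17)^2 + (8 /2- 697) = -200213 /289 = -692.78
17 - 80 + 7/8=-497/8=-62.12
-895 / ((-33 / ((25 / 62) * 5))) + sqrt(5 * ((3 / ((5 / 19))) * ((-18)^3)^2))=111875 / 2046 + 5832 * sqrt(57)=44085.31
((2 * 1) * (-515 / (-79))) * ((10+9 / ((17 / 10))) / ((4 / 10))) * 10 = 6695000 / 1343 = 4985.11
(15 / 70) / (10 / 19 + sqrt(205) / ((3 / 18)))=-57 / 3729712 + 3249 * sqrt(205) / 18648560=0.00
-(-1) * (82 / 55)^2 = 6724 / 3025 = 2.22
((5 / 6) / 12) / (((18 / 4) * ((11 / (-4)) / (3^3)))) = -0.15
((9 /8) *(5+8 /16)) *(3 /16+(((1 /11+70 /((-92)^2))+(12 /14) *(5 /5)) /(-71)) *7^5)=-13456913535 /9615104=-1399.56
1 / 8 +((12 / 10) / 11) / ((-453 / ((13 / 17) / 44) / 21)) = 1551943 / 12424280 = 0.12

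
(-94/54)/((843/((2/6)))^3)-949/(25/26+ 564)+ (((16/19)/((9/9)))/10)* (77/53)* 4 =-38449417367095832087/32299958022200142345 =-1.19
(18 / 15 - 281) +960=3401 / 5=680.20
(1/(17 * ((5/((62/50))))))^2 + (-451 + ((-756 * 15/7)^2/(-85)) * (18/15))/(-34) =9961298797/9031250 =1102.98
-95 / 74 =-1.28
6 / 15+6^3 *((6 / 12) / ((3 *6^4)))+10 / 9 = 277 / 180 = 1.54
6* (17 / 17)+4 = 10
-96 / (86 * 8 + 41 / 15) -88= -913208 / 10361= -88.14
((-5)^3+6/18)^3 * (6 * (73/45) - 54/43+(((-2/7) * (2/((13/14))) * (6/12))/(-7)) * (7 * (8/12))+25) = -1641653834744/25155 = -65261531.89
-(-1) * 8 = 8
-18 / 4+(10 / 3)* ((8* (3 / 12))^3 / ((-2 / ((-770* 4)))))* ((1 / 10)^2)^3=-16721 / 3750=-4.46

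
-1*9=-9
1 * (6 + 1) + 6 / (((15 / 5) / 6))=19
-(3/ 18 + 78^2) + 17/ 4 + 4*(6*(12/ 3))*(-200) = -303359/ 12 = -25279.92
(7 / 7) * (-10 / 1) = -10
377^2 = 142129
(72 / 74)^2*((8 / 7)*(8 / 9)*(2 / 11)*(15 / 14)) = 138240 / 737891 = 0.19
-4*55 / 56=-55 / 14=-3.93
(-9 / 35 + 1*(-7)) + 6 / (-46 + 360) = -39773 / 5495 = -7.24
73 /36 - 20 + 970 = 34273 /36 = 952.03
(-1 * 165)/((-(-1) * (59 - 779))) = 11/48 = 0.23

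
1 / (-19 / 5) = -5 / 19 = -0.26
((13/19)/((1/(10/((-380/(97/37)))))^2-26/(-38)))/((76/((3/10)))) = 0.00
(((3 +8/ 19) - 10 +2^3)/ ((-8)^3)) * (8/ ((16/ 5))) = -135/ 19456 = -0.01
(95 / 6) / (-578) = -95 / 3468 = -0.03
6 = 6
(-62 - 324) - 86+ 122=-350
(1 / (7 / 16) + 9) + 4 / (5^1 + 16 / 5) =3379 / 287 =11.77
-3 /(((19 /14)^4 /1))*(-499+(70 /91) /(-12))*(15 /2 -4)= 1544.70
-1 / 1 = -1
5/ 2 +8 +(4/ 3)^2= 221/ 18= 12.28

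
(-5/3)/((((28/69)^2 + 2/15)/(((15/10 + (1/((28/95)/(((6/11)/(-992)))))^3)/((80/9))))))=-381924814776809544045/404676835996837347328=-0.94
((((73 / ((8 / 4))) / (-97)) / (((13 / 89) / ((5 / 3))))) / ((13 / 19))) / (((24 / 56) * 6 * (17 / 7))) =-30243535 / 30097548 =-1.00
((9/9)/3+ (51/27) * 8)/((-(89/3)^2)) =-139/7921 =-0.02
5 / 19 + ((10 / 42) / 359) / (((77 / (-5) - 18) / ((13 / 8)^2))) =402803885 / 1530959808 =0.26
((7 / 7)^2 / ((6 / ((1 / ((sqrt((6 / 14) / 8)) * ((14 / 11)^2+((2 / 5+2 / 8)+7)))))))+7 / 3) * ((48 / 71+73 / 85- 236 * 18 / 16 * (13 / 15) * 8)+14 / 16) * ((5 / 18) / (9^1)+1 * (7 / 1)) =-2775150385 / 92016- 239852283275 * sqrt(42) / 1548146196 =-31163.49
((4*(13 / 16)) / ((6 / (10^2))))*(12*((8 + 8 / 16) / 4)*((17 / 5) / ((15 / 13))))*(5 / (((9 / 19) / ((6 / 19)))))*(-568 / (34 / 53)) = -108110990 / 9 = -12012332.22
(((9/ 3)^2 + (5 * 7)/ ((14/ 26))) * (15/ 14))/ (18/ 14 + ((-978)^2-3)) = 185/ 2231792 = 0.00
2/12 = 1/6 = 0.17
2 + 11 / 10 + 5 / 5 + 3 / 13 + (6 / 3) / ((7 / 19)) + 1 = 9791 / 910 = 10.76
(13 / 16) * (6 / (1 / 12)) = 117 / 2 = 58.50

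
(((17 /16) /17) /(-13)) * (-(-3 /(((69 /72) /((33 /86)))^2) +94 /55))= 0.01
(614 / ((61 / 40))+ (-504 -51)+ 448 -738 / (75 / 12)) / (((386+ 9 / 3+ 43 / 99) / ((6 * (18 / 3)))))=16.41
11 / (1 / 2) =22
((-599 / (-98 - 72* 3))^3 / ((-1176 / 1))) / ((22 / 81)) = -5802888573 / 266991657856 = -0.02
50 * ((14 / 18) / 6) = 175 / 27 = 6.48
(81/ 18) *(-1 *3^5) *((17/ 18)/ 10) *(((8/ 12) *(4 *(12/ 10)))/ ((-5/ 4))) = 33048/ 125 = 264.38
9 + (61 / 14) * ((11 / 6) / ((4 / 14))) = 887 / 24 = 36.96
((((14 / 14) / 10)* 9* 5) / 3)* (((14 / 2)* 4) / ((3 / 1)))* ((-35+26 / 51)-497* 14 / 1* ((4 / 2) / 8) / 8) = -1439011 / 408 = -3526.99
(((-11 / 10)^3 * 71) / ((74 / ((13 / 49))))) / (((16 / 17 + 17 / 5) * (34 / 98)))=-0.22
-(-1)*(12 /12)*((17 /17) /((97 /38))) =38 /97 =0.39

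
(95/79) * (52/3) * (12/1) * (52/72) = 128440/711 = 180.65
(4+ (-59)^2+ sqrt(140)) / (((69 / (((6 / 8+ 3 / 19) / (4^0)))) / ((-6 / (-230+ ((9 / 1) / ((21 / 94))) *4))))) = 21 *sqrt(35) / 9158+ 73185 / 18316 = 4.01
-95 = -95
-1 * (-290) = 290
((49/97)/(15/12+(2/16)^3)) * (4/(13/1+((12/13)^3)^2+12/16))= 1937519747072/17249045784287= 0.11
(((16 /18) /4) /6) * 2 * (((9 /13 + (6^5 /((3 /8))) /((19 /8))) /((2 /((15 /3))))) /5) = 239635 /741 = 323.39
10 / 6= 5 / 3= 1.67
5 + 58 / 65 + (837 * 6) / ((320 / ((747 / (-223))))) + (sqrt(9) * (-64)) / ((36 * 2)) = -68664419 / 1391520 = -49.34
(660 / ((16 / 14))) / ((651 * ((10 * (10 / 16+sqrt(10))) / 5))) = -110 / 3813+176 * sqrt(10) / 3813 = 0.12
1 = 1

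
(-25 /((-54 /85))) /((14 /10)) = 10625 /378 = 28.11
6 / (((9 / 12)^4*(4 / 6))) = 28.44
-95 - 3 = -98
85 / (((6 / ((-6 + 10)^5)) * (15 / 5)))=43520 / 9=4835.56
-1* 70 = -70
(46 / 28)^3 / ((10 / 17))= 206839 / 27440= 7.54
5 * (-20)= -100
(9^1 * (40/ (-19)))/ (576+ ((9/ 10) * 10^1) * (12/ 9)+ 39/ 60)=-7200/ 223687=-0.03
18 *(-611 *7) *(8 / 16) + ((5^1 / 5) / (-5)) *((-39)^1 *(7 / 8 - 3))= -1540383 / 40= -38509.58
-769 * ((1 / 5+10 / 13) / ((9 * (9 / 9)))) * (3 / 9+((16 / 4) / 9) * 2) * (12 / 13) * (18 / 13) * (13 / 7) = -203016 / 845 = -240.26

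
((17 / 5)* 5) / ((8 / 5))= 85 / 8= 10.62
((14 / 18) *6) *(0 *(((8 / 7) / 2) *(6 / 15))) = 0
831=831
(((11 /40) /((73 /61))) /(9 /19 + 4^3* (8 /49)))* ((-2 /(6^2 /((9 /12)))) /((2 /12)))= -624701 /118773920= -0.01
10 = 10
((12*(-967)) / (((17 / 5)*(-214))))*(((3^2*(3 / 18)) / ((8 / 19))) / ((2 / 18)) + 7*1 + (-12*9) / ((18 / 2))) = 6280665 / 14552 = 431.60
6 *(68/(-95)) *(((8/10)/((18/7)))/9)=-0.15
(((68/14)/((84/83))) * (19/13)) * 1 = 26809/3822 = 7.01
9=9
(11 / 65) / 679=11 / 44135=0.00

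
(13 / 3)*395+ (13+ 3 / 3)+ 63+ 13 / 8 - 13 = 42655 / 24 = 1777.29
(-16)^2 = 256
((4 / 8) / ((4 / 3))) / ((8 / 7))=21 / 64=0.33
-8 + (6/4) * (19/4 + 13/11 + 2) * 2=695/44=15.80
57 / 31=1.84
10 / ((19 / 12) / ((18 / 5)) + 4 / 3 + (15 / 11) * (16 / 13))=308880 / 106609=2.90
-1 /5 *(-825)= 165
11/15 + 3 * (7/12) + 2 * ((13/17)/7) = 19291/7140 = 2.70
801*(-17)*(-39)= 531063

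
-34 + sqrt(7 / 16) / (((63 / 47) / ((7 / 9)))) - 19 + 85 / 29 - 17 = -1945 / 29 + 47 * sqrt(7) / 324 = -66.69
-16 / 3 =-5.33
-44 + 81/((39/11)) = -275/13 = -21.15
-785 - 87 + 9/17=-14815/17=-871.47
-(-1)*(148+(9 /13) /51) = 32711 /221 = 148.01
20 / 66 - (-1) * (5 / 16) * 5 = 985 / 528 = 1.87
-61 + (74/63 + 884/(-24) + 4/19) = -230897/2394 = -96.45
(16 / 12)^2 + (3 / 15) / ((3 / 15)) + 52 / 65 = 161 / 45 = 3.58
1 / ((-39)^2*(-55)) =-0.00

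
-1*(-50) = 50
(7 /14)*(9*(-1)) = -9 /2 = -4.50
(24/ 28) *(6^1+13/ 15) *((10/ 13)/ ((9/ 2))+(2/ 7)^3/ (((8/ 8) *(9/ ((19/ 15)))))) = 21604456/ 21068775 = 1.03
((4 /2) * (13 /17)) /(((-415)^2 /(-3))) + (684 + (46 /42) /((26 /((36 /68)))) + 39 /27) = 685.47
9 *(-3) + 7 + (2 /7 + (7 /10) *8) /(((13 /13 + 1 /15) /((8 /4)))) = -251 /28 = -8.96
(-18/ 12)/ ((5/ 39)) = -117/ 10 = -11.70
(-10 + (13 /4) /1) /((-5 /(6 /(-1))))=-81 /10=-8.10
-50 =-50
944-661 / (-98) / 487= 45054005 / 47726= 944.01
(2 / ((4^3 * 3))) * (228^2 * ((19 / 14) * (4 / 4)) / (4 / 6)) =61731 / 56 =1102.34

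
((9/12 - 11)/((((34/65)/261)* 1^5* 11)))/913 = -695565/1365848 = -0.51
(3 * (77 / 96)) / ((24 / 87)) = 2233 / 256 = 8.72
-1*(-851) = 851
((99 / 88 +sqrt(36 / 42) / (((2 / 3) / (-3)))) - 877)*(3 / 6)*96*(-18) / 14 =1944*sqrt(42) / 49 +54054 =54311.11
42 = 42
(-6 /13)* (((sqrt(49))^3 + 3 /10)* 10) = -20598 /13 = -1584.46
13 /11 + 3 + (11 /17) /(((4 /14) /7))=20.03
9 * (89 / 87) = 267 / 29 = 9.21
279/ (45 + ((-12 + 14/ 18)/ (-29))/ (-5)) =364095/ 58624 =6.21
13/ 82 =0.16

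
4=4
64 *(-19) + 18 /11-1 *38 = -13776 /11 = -1252.36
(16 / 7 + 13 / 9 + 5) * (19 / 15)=2090 / 189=11.06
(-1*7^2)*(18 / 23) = -882 / 23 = -38.35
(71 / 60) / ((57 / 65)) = 923 / 684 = 1.35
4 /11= 0.36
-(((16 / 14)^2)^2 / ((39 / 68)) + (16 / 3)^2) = -8826112 / 280917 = -31.42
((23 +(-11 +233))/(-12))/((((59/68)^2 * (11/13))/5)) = -18409300/114873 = -160.26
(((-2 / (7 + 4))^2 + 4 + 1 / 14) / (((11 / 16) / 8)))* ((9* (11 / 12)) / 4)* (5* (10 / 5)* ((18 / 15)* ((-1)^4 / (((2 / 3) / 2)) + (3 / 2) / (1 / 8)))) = 15018480 / 847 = 17731.38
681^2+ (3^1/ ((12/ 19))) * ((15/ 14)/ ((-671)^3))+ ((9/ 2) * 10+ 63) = 7847854407111819/ 16918255816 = 463869.00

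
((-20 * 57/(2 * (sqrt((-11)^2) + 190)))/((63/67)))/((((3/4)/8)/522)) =-352640/21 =-16792.38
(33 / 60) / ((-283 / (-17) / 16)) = 748 / 1415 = 0.53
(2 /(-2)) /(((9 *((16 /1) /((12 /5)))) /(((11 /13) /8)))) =-11 /6240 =-0.00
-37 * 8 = -296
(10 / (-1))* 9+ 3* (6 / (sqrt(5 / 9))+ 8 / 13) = -64.00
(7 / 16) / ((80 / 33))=231 / 1280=0.18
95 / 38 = 5 / 2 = 2.50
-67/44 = -1.52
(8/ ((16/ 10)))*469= 2345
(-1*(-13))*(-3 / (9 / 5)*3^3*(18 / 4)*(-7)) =36855 / 2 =18427.50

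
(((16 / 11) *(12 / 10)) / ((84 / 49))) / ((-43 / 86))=-112 / 55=-2.04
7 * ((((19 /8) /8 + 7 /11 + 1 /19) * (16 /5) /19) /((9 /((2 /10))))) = 92309 /3573900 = 0.03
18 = 18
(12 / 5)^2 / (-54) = -8 / 75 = -0.11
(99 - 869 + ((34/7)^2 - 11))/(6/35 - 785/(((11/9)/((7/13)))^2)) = 1264872895/254159689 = 4.98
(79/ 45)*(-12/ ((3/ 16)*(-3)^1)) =5056/ 135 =37.45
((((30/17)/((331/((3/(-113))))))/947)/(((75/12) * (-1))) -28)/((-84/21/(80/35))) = 337204502032/21075281395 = 16.00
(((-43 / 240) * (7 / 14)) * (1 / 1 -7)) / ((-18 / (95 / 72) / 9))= -817 / 2304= -0.35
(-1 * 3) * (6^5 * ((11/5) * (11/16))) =-176418/5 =-35283.60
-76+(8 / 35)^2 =-93036 / 1225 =-75.95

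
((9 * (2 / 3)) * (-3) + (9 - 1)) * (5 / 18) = -25 / 9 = -2.78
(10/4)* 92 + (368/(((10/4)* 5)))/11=63986/275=232.68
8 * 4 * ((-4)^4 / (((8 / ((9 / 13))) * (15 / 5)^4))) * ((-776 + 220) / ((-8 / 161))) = 11458048 / 117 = 97932.03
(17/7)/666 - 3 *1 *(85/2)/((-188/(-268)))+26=-17063686/109557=-155.75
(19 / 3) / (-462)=-19 / 1386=-0.01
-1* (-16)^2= -256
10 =10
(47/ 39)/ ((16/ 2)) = 47/ 312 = 0.15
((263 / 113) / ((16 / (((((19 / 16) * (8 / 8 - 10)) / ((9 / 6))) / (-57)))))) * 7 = 1841 / 14464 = 0.13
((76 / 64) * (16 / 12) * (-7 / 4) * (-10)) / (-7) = -95 / 24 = -3.96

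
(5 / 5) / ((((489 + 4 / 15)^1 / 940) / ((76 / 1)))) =1071600 / 7339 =146.01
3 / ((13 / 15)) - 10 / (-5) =71 / 13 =5.46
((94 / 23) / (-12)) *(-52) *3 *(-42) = -51324 / 23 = -2231.48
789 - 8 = 781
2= 2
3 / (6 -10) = -0.75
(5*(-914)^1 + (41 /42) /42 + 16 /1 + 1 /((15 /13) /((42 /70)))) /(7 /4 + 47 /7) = -200807443 /373275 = -537.96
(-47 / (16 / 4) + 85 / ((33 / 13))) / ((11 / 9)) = 8607 / 484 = 17.78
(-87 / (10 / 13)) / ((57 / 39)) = -14703 / 190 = -77.38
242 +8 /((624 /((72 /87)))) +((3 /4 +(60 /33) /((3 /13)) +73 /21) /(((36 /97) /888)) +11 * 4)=15283344641 /522522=29249.19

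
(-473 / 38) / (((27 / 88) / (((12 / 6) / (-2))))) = 20812 / 513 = 40.57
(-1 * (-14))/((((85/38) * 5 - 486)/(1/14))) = -38/18043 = -0.00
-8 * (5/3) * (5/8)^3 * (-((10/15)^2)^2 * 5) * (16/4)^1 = 3125/243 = 12.86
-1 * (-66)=66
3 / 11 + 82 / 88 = 53 / 44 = 1.20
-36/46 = -18/23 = -0.78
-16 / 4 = -4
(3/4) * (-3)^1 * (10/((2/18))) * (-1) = 405/2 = 202.50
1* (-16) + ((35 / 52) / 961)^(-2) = 2497181184 / 1225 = 2038515.25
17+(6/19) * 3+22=759/19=39.95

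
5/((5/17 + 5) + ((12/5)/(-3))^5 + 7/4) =1062500/1427243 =0.74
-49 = -49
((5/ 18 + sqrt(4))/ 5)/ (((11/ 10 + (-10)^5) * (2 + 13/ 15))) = -205/ 128998581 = -0.00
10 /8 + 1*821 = 3289 /4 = 822.25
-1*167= -167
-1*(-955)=955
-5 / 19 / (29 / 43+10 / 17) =-3655 / 17537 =-0.21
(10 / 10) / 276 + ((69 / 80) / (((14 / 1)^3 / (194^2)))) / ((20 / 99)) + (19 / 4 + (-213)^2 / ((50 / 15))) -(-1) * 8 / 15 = 345211143737 / 25244800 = 13674.54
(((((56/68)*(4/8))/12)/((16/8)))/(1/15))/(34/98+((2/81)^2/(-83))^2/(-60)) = 0.74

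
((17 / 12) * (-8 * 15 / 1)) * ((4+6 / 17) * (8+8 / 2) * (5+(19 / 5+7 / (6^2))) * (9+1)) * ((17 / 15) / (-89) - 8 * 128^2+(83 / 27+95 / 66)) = 104684485447.14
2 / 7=0.29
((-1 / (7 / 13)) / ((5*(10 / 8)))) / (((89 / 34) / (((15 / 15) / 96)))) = -221 / 186900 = -0.00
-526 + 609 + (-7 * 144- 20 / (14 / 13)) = -6605 / 7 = -943.57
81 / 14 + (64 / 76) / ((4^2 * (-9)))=13837 / 2394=5.78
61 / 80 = 0.76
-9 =-9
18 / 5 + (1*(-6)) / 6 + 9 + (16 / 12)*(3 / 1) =78 / 5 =15.60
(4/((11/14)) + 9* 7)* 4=2996/11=272.36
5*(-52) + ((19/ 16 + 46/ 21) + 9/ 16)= -21509/ 84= -256.06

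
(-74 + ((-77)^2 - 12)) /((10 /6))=17529 /5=3505.80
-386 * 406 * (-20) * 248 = 777311360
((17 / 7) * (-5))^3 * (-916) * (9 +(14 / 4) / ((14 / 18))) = 7594269750 / 343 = 22140728.13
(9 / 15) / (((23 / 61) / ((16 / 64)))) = 183 / 460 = 0.40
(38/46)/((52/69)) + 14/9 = 1241/468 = 2.65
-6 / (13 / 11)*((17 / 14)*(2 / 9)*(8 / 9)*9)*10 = -29920 / 273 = -109.60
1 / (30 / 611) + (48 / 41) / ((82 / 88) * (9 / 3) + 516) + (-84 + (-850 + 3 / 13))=-913.40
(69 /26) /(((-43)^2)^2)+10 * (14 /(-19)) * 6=-74666612529 /1688887694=-44.21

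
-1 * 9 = -9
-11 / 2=-5.50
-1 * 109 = -109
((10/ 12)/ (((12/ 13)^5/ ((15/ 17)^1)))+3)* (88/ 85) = 381295079/ 89890560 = 4.24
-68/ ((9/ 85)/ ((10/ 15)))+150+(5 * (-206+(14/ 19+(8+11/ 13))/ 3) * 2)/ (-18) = -1103575/ 6669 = -165.48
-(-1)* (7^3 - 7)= 336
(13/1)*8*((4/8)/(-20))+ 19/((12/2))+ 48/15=113/30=3.77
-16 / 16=-1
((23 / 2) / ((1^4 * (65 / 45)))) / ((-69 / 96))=-144 / 13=-11.08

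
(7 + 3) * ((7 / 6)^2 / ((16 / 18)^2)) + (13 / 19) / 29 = 1216619 / 70528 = 17.25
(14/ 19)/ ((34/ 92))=644/ 323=1.99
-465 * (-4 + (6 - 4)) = 930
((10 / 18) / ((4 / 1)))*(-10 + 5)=-25 / 36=-0.69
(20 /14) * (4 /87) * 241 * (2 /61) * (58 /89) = 38560 /114009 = 0.34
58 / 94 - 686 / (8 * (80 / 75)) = -239959 / 3008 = -79.77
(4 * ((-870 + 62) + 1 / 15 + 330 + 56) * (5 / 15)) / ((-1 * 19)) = 25316 / 855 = 29.61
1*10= 10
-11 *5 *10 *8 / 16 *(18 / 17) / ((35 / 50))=-49500 / 119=-415.97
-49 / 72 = -0.68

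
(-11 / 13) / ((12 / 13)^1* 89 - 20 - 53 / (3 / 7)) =33 / 2399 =0.01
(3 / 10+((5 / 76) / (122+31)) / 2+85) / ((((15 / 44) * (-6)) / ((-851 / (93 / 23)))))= 2135527803827 / 243315900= 8776.77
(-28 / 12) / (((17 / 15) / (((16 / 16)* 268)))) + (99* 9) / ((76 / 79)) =483733 / 1292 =374.41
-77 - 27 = -104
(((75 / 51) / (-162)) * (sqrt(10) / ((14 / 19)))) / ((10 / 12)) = -95 * sqrt(10) / 6426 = -0.05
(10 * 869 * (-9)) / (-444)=13035 / 74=176.15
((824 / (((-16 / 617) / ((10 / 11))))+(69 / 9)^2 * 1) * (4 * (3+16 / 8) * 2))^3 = -1487753305995500683264000 / 970299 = -1533293661021500262.56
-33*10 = -330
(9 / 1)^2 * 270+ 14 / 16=174967 / 8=21870.88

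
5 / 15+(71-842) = -2312 / 3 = -770.67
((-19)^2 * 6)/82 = 1083/41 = 26.41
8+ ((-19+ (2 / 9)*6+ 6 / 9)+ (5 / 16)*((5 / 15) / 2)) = -859 / 96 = -8.95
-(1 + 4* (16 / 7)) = -71 / 7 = -10.14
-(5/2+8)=-21/2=-10.50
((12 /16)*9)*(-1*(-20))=135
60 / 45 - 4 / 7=16 / 21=0.76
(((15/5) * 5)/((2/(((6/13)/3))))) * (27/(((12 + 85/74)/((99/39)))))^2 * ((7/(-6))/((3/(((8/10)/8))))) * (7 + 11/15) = -14007942036/1485688295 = -9.43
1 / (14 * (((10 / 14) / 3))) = 3 / 10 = 0.30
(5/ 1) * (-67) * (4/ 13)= -103.08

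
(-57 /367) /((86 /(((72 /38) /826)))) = -27 /6517553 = -0.00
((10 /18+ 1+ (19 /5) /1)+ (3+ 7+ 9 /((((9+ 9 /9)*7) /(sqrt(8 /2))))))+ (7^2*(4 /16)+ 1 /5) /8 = 173063 /10080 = 17.17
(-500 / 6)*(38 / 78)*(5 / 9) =-23750 / 1053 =-22.55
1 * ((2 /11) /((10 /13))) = 13 /55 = 0.24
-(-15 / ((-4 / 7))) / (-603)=35 / 804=0.04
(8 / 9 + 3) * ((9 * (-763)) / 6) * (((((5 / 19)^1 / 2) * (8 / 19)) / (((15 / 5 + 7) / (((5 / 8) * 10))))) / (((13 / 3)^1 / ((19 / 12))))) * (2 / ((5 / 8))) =-133525 / 741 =-180.20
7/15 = 0.47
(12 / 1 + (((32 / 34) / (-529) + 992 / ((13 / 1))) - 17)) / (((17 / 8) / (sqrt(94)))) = 66690424 * sqrt(94) / 1987453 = 325.33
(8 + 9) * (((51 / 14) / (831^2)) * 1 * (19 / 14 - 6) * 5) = -93925 / 45116652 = -0.00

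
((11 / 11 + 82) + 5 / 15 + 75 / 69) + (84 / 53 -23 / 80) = 25077569 / 292560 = 85.72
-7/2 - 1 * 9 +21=17/2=8.50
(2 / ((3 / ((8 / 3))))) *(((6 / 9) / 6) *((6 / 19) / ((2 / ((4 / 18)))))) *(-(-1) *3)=32 / 1539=0.02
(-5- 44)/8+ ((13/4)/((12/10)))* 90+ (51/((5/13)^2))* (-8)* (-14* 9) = 69551141/200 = 347755.70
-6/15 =-2/5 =-0.40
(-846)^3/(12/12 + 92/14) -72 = -4238473968/53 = -79971206.94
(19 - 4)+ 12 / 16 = 63 / 4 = 15.75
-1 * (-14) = 14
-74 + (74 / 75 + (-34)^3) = -2953276 / 75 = -39377.01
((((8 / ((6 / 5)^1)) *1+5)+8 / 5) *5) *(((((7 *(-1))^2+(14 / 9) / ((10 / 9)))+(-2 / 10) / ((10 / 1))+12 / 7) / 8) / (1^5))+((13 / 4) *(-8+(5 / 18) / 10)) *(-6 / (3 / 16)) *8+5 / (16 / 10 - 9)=6586624337 / 932400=7064.16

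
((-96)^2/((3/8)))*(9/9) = 24576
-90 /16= -5.62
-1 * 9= -9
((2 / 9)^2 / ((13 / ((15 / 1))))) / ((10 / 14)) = 28 / 351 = 0.08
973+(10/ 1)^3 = 1973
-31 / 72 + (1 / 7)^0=41 / 72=0.57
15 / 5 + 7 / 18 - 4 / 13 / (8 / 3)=383 / 117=3.27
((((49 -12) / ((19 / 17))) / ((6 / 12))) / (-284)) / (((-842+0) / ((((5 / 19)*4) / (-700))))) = -0.00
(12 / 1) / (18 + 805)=0.01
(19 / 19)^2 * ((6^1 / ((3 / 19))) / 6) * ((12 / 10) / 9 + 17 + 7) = 6878 / 45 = 152.84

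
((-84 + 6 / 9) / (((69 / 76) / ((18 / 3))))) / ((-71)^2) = -38000 / 347829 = -0.11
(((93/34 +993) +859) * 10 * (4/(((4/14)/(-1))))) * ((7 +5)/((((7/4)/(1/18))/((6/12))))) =-2522440/51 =-49459.61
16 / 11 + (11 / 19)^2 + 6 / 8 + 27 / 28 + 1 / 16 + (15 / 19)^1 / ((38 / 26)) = 1826453 / 444752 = 4.11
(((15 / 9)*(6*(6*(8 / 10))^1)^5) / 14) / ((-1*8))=-294844.59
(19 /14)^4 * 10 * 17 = 11077285 /19208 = 576.70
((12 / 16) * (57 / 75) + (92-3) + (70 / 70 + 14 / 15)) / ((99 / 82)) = 1125491 / 14850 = 75.79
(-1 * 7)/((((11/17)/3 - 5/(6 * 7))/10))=-16660/23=-724.35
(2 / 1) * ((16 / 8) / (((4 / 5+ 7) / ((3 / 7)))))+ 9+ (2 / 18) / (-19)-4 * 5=-167842 / 15561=-10.79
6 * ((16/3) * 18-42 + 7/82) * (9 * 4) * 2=957960/41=23364.88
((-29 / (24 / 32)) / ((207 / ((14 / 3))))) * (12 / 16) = -406 / 621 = -0.65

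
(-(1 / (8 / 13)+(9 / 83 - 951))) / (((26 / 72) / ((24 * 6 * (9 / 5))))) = 3675985416 / 5395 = 681368.94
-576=-576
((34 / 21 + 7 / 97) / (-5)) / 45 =-689 / 91665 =-0.01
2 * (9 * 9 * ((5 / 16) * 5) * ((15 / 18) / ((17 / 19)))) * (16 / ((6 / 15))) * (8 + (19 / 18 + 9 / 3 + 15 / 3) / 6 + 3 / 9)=92817.10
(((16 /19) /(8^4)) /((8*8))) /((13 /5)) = 5 /4046848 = 0.00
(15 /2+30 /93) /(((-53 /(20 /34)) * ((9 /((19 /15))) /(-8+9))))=-9215 /754137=-0.01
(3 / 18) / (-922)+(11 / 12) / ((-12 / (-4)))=1267 / 4149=0.31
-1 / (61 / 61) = -1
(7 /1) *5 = 35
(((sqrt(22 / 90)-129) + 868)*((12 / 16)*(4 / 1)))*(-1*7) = -15519-7*sqrt(55) / 5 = -15529.38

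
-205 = -205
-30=-30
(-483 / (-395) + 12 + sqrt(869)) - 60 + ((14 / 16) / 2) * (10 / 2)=-281807 / 6320 + sqrt(869)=-15.11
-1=-1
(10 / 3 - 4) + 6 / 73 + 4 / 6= 6 / 73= 0.08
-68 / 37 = -1.84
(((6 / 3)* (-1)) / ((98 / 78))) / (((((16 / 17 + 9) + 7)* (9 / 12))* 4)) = -221 / 7056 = -0.03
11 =11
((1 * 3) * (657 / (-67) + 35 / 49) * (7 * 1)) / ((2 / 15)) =-95940 / 67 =-1431.94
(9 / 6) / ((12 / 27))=27 / 8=3.38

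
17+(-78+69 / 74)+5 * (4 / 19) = -82975 / 1406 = -59.01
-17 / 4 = -4.25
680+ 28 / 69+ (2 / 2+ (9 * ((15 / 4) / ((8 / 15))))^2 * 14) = 2004674579 / 35328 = 56744.64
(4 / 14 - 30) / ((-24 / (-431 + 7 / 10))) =-55939 / 105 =-532.75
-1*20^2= -400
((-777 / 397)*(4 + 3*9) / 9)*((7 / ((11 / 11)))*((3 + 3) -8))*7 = 786842 / 1191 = 660.66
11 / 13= 0.85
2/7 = 0.29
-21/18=-7/6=-1.17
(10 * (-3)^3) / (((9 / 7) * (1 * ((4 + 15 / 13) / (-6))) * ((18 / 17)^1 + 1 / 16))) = 891072 / 4087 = 218.03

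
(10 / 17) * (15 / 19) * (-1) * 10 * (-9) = 41.80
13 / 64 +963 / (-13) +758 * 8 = 4983785 / 832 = 5990.13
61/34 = 1.79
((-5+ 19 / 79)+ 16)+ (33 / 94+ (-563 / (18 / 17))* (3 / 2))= -785.99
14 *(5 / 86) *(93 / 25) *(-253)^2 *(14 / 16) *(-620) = -9042359403 / 86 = -105143713.99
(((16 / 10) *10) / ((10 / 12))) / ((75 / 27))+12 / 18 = 2842 / 375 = 7.58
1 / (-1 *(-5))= 1 / 5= 0.20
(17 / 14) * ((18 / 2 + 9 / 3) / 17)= 6 / 7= 0.86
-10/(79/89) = -890/79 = -11.27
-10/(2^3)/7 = -5/28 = -0.18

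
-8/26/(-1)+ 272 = 3540/13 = 272.31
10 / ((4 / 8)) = 20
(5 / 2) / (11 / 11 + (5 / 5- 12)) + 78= 311 / 4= 77.75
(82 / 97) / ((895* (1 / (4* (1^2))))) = 0.00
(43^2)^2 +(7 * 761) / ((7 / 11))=3427172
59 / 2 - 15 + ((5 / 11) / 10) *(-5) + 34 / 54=4426 / 297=14.90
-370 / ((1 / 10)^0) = -370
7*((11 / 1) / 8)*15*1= 1155 / 8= 144.38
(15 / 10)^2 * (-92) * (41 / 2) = -8487 / 2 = -4243.50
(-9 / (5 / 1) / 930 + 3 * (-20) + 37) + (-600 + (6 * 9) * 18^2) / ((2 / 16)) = 209474747 / 1550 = 135145.00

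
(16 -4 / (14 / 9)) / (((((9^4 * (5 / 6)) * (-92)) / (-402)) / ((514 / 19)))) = 3237172 / 11150055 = 0.29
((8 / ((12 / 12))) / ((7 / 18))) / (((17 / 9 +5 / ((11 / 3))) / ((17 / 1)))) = 121176 / 1127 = 107.52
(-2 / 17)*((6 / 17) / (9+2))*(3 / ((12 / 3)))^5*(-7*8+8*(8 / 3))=3159 / 101728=0.03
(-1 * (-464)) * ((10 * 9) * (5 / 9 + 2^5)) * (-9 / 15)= -815712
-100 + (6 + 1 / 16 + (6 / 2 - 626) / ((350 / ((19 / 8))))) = -19633 / 200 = -98.16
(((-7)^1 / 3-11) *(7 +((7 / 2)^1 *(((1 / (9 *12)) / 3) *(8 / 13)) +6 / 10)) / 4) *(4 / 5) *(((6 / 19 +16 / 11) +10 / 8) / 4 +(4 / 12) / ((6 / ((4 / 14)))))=-6504718531 / 415945530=-15.64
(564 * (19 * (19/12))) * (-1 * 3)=-50901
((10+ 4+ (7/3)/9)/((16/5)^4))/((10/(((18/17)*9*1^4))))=144375/1114112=0.13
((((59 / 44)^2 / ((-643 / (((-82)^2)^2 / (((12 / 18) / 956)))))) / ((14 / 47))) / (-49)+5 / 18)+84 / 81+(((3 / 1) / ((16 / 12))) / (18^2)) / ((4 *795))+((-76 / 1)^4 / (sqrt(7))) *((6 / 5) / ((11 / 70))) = 151791034848403068029 / 12220249567680+400346112 *sqrt(7) / 11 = 108713657.70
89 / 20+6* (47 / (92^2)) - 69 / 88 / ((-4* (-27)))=4.48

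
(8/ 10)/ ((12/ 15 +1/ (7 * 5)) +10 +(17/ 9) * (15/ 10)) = 168/ 2869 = 0.06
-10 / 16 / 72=-5 / 576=-0.01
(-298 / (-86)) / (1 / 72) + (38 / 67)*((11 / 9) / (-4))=12928981 / 51858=249.32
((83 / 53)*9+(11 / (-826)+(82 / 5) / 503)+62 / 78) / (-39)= -64016573129 / 167464640070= -0.38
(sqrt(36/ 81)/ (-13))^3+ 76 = 4508236/ 59319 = 76.00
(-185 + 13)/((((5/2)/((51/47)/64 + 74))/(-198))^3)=460469824357799841076899/13289344000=34649552630874.77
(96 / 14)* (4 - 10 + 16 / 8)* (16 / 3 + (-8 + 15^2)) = -42688 / 7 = -6098.29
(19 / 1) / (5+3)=19 / 8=2.38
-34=-34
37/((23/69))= 111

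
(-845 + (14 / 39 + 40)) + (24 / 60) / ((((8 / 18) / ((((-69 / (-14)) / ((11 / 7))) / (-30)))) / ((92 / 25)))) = -431674429 / 536250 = -804.99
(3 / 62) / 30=1 / 620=0.00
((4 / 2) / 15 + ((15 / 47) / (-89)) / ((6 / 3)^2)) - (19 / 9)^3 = -565746863 / 60988140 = -9.28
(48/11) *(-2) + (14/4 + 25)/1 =19.77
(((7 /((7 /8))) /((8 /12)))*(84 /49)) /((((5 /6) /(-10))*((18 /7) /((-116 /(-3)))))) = -3712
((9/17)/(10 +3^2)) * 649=18.08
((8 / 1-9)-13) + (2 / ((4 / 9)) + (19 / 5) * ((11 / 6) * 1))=-38 / 15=-2.53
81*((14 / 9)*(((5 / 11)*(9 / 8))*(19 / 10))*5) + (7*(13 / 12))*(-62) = 37471 / 264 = 141.94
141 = 141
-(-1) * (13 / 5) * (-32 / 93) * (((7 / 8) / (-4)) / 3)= 0.07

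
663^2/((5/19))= 8351811/5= 1670362.20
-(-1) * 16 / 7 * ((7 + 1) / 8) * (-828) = -1892.57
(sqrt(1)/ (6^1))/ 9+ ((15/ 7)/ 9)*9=817/ 378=2.16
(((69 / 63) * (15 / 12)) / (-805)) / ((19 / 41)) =-41 / 11172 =-0.00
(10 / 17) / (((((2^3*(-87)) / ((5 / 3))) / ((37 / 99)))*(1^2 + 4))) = -185 / 1757052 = -0.00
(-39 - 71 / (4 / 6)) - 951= -2193 / 2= -1096.50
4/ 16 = 1/ 4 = 0.25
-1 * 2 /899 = -2 /899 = -0.00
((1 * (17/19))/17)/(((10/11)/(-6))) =-33/95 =-0.35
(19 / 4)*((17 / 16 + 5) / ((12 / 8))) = 1843 / 96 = 19.20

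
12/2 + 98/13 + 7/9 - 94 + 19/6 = -17905/234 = -76.52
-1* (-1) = 1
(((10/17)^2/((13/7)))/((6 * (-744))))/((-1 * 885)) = 35/742127724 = 0.00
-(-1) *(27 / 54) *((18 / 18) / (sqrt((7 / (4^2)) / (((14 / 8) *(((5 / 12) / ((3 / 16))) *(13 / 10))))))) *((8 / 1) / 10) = 4 *sqrt(26) / 15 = 1.36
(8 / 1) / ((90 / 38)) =152 / 45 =3.38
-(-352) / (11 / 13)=416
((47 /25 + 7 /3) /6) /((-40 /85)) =-1343 /900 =-1.49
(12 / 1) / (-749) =-12 / 749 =-0.02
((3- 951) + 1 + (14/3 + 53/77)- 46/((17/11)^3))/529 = -1082818966/600363687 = -1.80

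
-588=-588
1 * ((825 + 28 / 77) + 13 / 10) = 90933 / 110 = 826.66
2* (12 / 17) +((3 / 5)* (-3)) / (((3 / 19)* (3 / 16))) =-5048 / 85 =-59.39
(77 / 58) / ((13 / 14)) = 539 / 377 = 1.43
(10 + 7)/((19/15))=255/19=13.42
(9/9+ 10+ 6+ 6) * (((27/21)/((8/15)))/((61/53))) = 48.17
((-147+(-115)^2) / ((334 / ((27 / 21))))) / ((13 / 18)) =81486 / 1169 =69.71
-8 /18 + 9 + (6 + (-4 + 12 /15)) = 511 /45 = 11.36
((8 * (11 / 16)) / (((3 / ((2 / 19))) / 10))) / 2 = 55 / 57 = 0.96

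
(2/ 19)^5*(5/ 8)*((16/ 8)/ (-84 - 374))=-20/ 567026671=-0.00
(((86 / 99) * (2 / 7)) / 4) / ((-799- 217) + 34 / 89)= -3827 / 62640270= -0.00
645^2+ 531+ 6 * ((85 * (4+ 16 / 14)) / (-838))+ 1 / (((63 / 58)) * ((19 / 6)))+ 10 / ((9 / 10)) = 416564.27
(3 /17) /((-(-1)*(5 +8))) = 3 /221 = 0.01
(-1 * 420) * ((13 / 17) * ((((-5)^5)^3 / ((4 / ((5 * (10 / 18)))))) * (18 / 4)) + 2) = 1041412353487065 / 34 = 30629775102560.74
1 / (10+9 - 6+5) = 1 / 18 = 0.06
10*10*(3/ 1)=300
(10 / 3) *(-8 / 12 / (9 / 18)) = -40 / 9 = -4.44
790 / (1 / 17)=13430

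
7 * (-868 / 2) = -3038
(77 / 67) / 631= 77 / 42277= 0.00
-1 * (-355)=355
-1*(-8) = 8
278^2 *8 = 618272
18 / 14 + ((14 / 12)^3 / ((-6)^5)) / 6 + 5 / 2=267056543 / 70543872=3.79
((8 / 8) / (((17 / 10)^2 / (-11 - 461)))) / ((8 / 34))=-11800 / 17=-694.12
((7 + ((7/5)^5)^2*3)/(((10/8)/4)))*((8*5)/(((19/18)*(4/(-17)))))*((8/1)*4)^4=-9402966778444775424/185546875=-50677042005.93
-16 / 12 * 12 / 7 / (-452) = 4 / 791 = 0.01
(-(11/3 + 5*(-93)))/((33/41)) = 56744/99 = 573.17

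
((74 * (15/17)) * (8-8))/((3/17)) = 0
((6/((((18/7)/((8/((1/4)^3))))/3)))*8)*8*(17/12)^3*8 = 140865536/27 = 5217242.07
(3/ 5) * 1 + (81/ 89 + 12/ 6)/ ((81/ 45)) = 2.22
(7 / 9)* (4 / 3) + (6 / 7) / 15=1034 / 945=1.09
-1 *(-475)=475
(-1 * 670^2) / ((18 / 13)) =-2917850 / 9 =-324205.56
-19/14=-1.36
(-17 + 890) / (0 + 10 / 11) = 9603 / 10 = 960.30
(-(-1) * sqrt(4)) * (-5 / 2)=-5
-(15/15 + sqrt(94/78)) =-sqrt(1833)/39- 1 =-2.10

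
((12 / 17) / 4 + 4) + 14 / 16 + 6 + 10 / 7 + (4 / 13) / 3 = 467167 / 37128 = 12.58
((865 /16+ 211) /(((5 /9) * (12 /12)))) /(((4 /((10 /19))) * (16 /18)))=70.63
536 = 536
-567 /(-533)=567 /533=1.06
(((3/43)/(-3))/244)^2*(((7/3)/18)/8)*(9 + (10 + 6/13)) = 1771/618220871424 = 0.00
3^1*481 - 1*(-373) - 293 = 1523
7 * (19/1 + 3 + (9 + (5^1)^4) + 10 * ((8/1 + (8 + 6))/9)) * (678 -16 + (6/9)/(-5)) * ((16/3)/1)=6809496064/405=16813570.53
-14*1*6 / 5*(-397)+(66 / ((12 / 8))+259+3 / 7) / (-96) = 1866603 / 280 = 6666.44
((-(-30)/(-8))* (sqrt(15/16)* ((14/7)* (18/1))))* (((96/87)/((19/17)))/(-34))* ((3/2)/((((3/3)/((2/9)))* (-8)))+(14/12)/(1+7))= 225* sqrt(15)/2204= 0.40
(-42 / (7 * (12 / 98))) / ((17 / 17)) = -49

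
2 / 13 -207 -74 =-3651 / 13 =-280.85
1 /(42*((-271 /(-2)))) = 1 /5691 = 0.00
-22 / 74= -11 / 37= -0.30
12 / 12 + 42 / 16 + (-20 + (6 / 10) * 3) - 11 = -25.58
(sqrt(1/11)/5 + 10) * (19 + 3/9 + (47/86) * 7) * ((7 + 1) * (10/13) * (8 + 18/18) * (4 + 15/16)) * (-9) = -318616875/559 - 12744675 * sqrt(11)/12298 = -573413.61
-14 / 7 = -2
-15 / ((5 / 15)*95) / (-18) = 1 / 38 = 0.03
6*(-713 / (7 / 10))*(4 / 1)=-171120 / 7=-24445.71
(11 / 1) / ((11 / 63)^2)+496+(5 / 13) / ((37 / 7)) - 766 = 480904 / 5291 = 90.89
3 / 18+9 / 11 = 65 / 66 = 0.98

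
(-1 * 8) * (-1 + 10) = -72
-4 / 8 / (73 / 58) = -29 / 73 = -0.40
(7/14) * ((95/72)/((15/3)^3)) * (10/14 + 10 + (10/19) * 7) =383/5040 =0.08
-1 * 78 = -78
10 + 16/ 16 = 11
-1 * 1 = -1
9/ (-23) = -0.39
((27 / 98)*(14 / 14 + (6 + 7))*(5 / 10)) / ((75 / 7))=9 / 50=0.18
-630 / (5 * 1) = -126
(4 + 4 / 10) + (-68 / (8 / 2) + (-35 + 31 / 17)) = -3891 / 85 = -45.78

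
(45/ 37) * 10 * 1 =450/ 37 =12.16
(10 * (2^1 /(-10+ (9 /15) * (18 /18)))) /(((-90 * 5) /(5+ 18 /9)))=14 /423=0.03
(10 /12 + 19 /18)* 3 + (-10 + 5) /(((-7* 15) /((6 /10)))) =598 /105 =5.70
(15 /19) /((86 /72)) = 540 /817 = 0.66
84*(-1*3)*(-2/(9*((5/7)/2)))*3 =2352/5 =470.40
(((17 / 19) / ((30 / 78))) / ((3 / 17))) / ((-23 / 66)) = -82654 / 2185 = -37.83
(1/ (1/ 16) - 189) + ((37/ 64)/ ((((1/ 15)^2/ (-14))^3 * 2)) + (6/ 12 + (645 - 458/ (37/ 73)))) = -5348661864599/ 592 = -9034901798.31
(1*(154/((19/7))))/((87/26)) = 28028/1653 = 16.96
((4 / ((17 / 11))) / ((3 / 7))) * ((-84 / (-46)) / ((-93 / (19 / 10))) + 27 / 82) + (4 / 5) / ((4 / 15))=35506991 / 7454415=4.76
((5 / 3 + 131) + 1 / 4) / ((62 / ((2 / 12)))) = 1595 / 4464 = 0.36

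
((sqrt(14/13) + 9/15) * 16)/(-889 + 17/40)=-640 * sqrt(182)/462059 - 384/35543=-0.03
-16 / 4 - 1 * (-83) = 79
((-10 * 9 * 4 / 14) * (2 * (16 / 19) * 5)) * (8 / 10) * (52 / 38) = -599040 / 2527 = -237.06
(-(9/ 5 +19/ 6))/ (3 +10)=-149/ 390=-0.38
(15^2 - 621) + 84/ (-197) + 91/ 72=-5604985/ 14184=-395.16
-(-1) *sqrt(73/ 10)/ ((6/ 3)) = sqrt(730)/ 20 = 1.35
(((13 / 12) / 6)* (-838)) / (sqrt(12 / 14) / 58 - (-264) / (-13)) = 26695747* sqrt(42) / 29541607092 + 18342031708 / 2461800591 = 7.46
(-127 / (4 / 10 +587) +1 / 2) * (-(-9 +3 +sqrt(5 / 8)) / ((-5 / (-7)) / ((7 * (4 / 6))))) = 163366 / 14685 -81683 * sqrt(10) / 176220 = 9.66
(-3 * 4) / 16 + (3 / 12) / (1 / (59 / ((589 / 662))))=37291 / 2356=15.83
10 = 10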